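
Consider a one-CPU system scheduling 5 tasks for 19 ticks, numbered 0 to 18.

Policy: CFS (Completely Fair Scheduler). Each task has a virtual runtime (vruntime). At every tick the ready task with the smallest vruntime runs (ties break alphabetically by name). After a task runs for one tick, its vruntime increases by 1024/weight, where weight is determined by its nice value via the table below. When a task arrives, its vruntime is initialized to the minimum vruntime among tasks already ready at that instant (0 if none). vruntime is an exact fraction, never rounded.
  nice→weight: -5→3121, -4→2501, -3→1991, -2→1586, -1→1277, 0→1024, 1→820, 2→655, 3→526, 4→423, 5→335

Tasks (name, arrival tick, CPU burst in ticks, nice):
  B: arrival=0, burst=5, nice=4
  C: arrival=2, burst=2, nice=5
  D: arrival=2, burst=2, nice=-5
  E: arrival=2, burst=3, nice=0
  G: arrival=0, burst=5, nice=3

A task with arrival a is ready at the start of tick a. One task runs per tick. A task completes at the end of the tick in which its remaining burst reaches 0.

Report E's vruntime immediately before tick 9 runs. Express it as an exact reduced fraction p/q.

t=0: vr[B=0 G=0] → run B
t=1: vr[B=1024/423 G=0] → run G
t=2: vr[B=1024/423 C=512/263 D=512/263 E=512/263 G=512/263] → run C
t=3: vr[B=1024/423 C=440832/88105 D=512/263 E=512/263 G=512/263] → run D
t=4: vr[B=1024/423 C=440832/88105 D=1867264/820823 E=512/263 G=512/263] → run E
t=5: vr[B=1024/423 C=440832/88105 D=1867264/820823 E=775/263 G=512/263] → run G
t=6: vr[B=1024/423 C=440832/88105 D=1867264/820823 E=775/263 G=1024/263] → run D
t=7: vr[B=1024/423 C=440832/88105 E=775/263 G=1024/263] → run B
t=8: vr[B=2048/423 C=440832/88105 E=775/263 G=1024/263] → run E
t=9: vr[B=2048/423 C=440832/88105 E=1038/263 G=1024/263] → run G
t=10: vr[B=2048/423 C=440832/88105 E=1038/263 G=1536/263] → run E
t=11: vr[B=2048/423 C=440832/88105 G=1536/263] → run B
t=12: vr[B=1024/141 C=440832/88105 G=1536/263] → run C
t=13: vr[B=1024/141 G=1536/263] → run G
t=14: vr[B=1024/141 G=2048/263] → run B
t=15: vr[B=4096/423 G=2048/263] → run G
t=16: vr[B=4096/423] → run B
t=17: (idle)
t=18: (idle)

vruntime(E, start of tick 9) = 1038/263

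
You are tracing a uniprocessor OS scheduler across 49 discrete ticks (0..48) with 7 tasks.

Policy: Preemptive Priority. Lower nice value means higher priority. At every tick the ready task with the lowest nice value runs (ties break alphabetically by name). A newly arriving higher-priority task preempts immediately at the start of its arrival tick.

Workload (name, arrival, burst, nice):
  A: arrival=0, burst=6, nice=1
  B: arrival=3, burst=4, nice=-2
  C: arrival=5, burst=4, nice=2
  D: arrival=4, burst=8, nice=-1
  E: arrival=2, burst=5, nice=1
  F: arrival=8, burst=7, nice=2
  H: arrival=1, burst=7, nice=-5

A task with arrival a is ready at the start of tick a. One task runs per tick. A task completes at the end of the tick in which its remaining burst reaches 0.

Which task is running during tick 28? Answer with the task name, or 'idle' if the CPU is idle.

t=0: ready={A} → run A
t=1: ready={A,H} → run H
t=2: ready={A,E,H} → run H
t=3: ready={A,B,E,H} → run H
t=4: ready={A,B,D,E,H} → run H
t=5: ready={A,B,C,D,E,H} → run H
t=6: ready={A,B,C,D,E,H} → run H
t=7: ready={A,B,C,D,E,H} → run H
t=8: ready={A,B,C,D,E,F} → run B
t=9: ready={A,B,C,D,E,F} → run B
t=10: ready={A,B,C,D,E,F} → run B
t=11: ready={A,B,C,D,E,F} → run B
t=12: ready={A,C,D,E,F} → run D
t=13: ready={A,C,D,E,F} → run D
t=14: ready={A,C,D,E,F} → run D
t=15: ready={A,C,D,E,F} → run D
t=16: ready={A,C,D,E,F} → run D
t=17: ready={A,C,D,E,F} → run D
t=18: ready={A,C,D,E,F} → run D
t=19: ready={A,C,D,E,F} → run D
t=20: ready={A,C,E,F} → run A
t=21: ready={A,C,E,F} → run A
t=22: ready={A,C,E,F} → run A
t=23: ready={A,C,E,F} → run A
t=24: ready={A,C,E,F} → run A
t=25: ready={C,E,F} → run E
t=26: ready={C,E,F} → run E
t=27: ready={C,E,F} → run E
t=28: ready={C,E,F} → run E
t=29: ready={C,E,F} → run E
t=30: ready={C,F} → run C
t=31: ready={C,F} → run C
t=32: ready={C,F} → run C
t=33: ready={C,F} → run C
t=34: ready={F} → run F
t=35: ready={F} → run F
t=36: ready={F} → run F
t=37: ready={F} → run F
t=38: ready={F} → run F
t=39: ready={F} → run F
t=40: ready={F} → run F
t=41: (idle)
t=42: (idle)
t=43: (idle)
t=44: (idle)
t=45: (idle)
t=46: (idle)
t=47: (idle)
t=48: (idle)

running at tick 28 = E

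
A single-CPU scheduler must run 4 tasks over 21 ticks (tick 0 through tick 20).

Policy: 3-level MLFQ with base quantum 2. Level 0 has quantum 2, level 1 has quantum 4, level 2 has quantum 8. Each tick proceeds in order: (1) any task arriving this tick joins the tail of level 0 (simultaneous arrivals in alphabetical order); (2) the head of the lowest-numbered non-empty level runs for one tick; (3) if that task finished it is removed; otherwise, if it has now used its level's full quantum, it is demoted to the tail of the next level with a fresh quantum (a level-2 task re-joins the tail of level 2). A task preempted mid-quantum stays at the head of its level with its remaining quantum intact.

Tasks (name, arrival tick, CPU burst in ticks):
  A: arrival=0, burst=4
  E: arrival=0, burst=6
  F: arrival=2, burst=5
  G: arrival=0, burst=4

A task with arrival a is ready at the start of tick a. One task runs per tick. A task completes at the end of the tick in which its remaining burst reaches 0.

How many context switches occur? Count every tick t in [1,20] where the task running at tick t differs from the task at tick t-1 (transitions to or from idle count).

context switches = 8

t=0: L0/L1/L2 = AEG/-/- → run A
t=1: L0/L1/L2 = AEG/-/- → run A
t=2: L0/L1/L2 = EGF/A/- → run E
t=3: L0/L1/L2 = EGF/A/- → run E
t=4: L0/L1/L2 = GF/AE/- → run G
t=5: L0/L1/L2 = GF/AE/- → run G
t=6: L0/L1/L2 = F/AEG/- → run F
t=7: L0/L1/L2 = F/AEG/- → run F
t=8: L0/L1/L2 = -/AEGF/- → run A
t=9: L0/L1/L2 = -/AEGF/- → run A
t=10: L0/L1/L2 = -/EGF/- → run E
t=11: L0/L1/L2 = -/EGF/- → run E
t=12: L0/L1/L2 = -/EGF/- → run E
t=13: L0/L1/L2 = -/EGF/- → run E
t=14: L0/L1/L2 = -/GF/- → run G
t=15: L0/L1/L2 = -/GF/- → run G
t=16: L0/L1/L2 = -/F/- → run F
t=17: L0/L1/L2 = -/F/- → run F
t=18: L0/L1/L2 = -/F/- → run F
t=19: (idle)
t=20: (idle)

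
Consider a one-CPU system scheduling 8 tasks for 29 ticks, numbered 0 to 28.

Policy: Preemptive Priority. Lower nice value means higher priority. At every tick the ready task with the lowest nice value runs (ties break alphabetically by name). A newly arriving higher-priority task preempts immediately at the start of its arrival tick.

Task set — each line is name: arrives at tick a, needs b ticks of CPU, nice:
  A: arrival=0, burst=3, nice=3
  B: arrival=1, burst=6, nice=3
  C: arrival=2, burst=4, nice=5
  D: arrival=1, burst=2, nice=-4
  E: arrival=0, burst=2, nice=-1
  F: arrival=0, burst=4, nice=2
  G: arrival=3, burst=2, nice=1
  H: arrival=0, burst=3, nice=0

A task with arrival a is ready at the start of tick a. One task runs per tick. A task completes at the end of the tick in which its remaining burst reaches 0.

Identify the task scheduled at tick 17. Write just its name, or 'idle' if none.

running at tick 17 = B

t=0: ready={A,E,F,H} → run E
t=1: ready={A,B,D,E,F,H} → run D
t=2: ready={A,B,C,D,E,F,H} → run D
t=3: ready={A,B,C,E,F,G,H} → run E
t=4: ready={A,B,C,F,G,H} → run H
t=5: ready={A,B,C,F,G,H} → run H
t=6: ready={A,B,C,F,G,H} → run H
t=7: ready={A,B,C,F,G} → run G
t=8: ready={A,B,C,F,G} → run G
t=9: ready={A,B,C,F} → run F
t=10: ready={A,B,C,F} → run F
t=11: ready={A,B,C,F} → run F
t=12: ready={A,B,C,F} → run F
t=13: ready={A,B,C} → run A
t=14: ready={A,B,C} → run A
t=15: ready={A,B,C} → run A
t=16: ready={B,C} → run B
t=17: ready={B,C} → run B
t=18: ready={B,C} → run B
t=19: ready={B,C} → run B
t=20: ready={B,C} → run B
t=21: ready={B,C} → run B
t=22: ready={C} → run C
t=23: ready={C} → run C
t=24: ready={C} → run C
t=25: ready={C} → run C
t=26: (idle)
t=27: (idle)
t=28: (idle)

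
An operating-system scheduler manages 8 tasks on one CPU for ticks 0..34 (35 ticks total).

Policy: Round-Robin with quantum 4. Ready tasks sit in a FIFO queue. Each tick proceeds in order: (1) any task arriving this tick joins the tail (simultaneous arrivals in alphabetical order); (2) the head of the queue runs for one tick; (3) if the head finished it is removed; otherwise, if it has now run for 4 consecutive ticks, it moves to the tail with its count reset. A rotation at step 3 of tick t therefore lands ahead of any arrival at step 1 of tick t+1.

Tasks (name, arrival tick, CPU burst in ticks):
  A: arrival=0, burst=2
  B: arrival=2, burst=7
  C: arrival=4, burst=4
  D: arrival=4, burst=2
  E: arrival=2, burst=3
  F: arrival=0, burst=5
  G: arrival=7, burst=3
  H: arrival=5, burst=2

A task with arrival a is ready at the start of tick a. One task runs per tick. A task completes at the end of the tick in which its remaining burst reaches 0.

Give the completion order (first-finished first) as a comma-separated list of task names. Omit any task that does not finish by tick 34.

completion order = A, E, C, D, H, F, G, B

t=0: queue=[A,F] q_used=0 → run A
t=1: queue=[A,F] q_used=1 → run A
t=2: queue=[F,B,E] q_used=0 → run F
t=3: queue=[F,B,E] q_used=1 → run F
t=4: queue=[F,B,E,C,D] q_used=2 → run F
t=5: queue=[F,B,E,C,D,H] q_used=3 → run F
t=6: queue=[B,E,C,D,H,F] q_used=0 → run B
t=7: queue=[B,E,C,D,H,F,G] q_used=1 → run B
t=8: queue=[B,E,C,D,H,F,G] q_used=2 → run B
t=9: queue=[B,E,C,D,H,F,G] q_used=3 → run B
t=10: queue=[E,C,D,H,F,G,B] q_used=0 → run E
t=11: queue=[E,C,D,H,F,G,B] q_used=1 → run E
t=12: queue=[E,C,D,H,F,G,B] q_used=2 → run E
t=13: queue=[C,D,H,F,G,B] q_used=0 → run C
t=14: queue=[C,D,H,F,G,B] q_used=1 → run C
t=15: queue=[C,D,H,F,G,B] q_used=2 → run C
t=16: queue=[C,D,H,F,G,B] q_used=3 → run C
t=17: queue=[D,H,F,G,B] q_used=0 → run D
t=18: queue=[D,H,F,G,B] q_used=1 → run D
t=19: queue=[H,F,G,B] q_used=0 → run H
t=20: queue=[H,F,G,B] q_used=1 → run H
t=21: queue=[F,G,B] q_used=0 → run F
t=22: queue=[G,B] q_used=0 → run G
t=23: queue=[G,B] q_used=1 → run G
t=24: queue=[G,B] q_used=2 → run G
t=25: queue=[B] q_used=0 → run B
t=26: queue=[B] q_used=1 → run B
t=27: queue=[B] q_used=2 → run B
t=28: (idle)
t=29: (idle)
t=30: (idle)
t=31: (idle)
t=32: (idle)
t=33: (idle)
t=34: (idle)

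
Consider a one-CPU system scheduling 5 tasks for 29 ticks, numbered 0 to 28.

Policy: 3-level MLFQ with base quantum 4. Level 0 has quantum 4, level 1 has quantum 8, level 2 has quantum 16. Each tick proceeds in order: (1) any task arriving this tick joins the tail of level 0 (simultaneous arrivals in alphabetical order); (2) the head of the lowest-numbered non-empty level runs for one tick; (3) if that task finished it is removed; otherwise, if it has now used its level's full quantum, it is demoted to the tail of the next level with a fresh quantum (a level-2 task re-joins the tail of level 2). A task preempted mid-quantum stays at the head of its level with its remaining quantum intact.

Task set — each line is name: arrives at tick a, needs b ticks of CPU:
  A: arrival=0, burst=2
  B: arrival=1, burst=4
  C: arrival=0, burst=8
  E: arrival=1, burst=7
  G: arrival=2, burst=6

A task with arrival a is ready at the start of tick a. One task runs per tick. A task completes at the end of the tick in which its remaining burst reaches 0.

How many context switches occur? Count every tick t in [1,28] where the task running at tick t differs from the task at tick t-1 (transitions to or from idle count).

t=0: L0/L1/L2 = AC/-/- → run A
t=1: L0/L1/L2 = ACBE/-/- → run A
t=2: L0/L1/L2 = CBEG/-/- → run C
t=3: L0/L1/L2 = CBEG/-/- → run C
t=4: L0/L1/L2 = CBEG/-/- → run C
t=5: L0/L1/L2 = CBEG/-/- → run C
t=6: L0/L1/L2 = BEG/C/- → run B
t=7: L0/L1/L2 = BEG/C/- → run B
t=8: L0/L1/L2 = BEG/C/- → run B
t=9: L0/L1/L2 = BEG/C/- → run B
t=10: L0/L1/L2 = EG/C/- → run E
t=11: L0/L1/L2 = EG/C/- → run E
t=12: L0/L1/L2 = EG/C/- → run E
t=13: L0/L1/L2 = EG/C/- → run E
t=14: L0/L1/L2 = G/CE/- → run G
t=15: L0/L1/L2 = G/CE/- → run G
t=16: L0/L1/L2 = G/CE/- → run G
t=17: L0/L1/L2 = G/CE/- → run G
t=18: L0/L1/L2 = -/CEG/- → run C
t=19: L0/L1/L2 = -/CEG/- → run C
t=20: L0/L1/L2 = -/CEG/- → run C
t=21: L0/L1/L2 = -/CEG/- → run C
t=22: L0/L1/L2 = -/EG/- → run E
t=23: L0/L1/L2 = -/EG/- → run E
t=24: L0/L1/L2 = -/EG/- → run E
t=25: L0/L1/L2 = -/G/- → run G
t=26: L0/L1/L2 = -/G/- → run G
t=27: (idle)
t=28: (idle)

context switches = 8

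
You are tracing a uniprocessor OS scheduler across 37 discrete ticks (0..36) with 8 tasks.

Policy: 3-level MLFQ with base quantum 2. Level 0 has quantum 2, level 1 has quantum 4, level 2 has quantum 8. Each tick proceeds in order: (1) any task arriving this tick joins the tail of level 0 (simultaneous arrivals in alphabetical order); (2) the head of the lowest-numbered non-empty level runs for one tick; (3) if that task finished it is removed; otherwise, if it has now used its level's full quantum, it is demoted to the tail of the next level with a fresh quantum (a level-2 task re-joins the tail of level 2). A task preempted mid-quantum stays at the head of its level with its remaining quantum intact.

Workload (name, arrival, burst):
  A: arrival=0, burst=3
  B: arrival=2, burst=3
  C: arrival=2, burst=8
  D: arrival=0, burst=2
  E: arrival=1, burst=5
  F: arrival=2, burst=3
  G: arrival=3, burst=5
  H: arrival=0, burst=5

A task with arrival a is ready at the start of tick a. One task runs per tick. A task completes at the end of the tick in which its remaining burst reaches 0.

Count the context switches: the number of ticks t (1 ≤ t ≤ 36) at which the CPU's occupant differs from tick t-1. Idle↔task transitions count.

t=0: L0/L1/L2 = ADH/-/- → run A
t=1: L0/L1/L2 = ADHE/-/- → run A
t=2: L0/L1/L2 = DHEBCF/A/- → run D
t=3: L0/L1/L2 = DHEBCFG/A/- → run D
t=4: L0/L1/L2 = HEBCFG/A/- → run H
t=5: L0/L1/L2 = HEBCFG/A/- → run H
t=6: L0/L1/L2 = EBCFG/AH/- → run E
t=7: L0/L1/L2 = EBCFG/AH/- → run E
t=8: L0/L1/L2 = BCFG/AHE/- → run B
t=9: L0/L1/L2 = BCFG/AHE/- → run B
t=10: L0/L1/L2 = CFG/AHEB/- → run C
t=11: L0/L1/L2 = CFG/AHEB/- → run C
t=12: L0/L1/L2 = FG/AHEBC/- → run F
t=13: L0/L1/L2 = FG/AHEBC/- → run F
t=14: L0/L1/L2 = G/AHEBCF/- → run G
t=15: L0/L1/L2 = G/AHEBCF/- → run G
t=16: L0/L1/L2 = -/AHEBCFG/- → run A
t=17: L0/L1/L2 = -/HEBCFG/- → run H
t=18: L0/L1/L2 = -/HEBCFG/- → run H
t=19: L0/L1/L2 = -/HEBCFG/- → run H
t=20: L0/L1/L2 = -/EBCFG/- → run E
t=21: L0/L1/L2 = -/EBCFG/- → run E
t=22: L0/L1/L2 = -/EBCFG/- → run E
t=23: L0/L1/L2 = -/BCFG/- → run B
t=24: L0/L1/L2 = -/CFG/- → run C
t=25: L0/L1/L2 = -/CFG/- → run C
t=26: L0/L1/L2 = -/CFG/- → run C
t=27: L0/L1/L2 = -/CFG/- → run C
t=28: L0/L1/L2 = -/FG/C → run F
t=29: L0/L1/L2 = -/G/C → run G
t=30: L0/L1/L2 = -/G/C → run G
t=31: L0/L1/L2 = -/G/C → run G
t=32: L0/L1/L2 = -/-/C → run C
t=33: L0/L1/L2 = -/-/C → run C
t=34: (idle)
t=35: (idle)
t=36: (idle)

context switches = 16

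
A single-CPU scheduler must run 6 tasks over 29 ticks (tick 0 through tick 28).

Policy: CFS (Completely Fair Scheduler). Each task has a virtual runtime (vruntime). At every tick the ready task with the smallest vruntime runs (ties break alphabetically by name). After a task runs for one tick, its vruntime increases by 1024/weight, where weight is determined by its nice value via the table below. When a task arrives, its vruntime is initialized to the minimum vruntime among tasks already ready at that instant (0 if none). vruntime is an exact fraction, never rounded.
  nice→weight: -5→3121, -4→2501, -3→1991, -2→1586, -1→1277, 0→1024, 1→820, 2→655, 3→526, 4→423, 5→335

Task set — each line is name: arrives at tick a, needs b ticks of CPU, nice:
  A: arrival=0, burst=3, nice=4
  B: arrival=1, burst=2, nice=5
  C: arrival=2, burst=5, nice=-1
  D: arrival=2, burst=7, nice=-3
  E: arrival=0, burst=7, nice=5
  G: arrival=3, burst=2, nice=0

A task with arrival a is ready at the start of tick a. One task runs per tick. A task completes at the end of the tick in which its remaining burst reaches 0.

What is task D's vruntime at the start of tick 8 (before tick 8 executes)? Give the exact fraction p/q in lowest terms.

t=0: vr[A=0 E=0] → run A
t=1: vr[A=1024/423 B=0 E=0] → run B
t=2: vr[A=1024/423 B=1024/335 C=0 D=0 E=0] → run C
t=3: vr[A=1024/423 B=1024/335 C=1024/1277 D=0 E=0 G=0] → run D
t=4: vr[A=1024/423 B=1024/335 C=1024/1277 D=1024/1991 E=0 G=0] → run E
t=5: vr[A=1024/423 B=1024/335 C=1024/1277 D=1024/1991 E=1024/335 G=0] → run G
t=6: vr[A=1024/423 B=1024/335 C=1024/1277 D=1024/1991 E=1024/335 G=1] → run D
t=7: vr[A=1024/423 B=1024/335 C=1024/1277 D=2048/1991 E=1024/335 G=1] → run C
t=8: vr[A=1024/423 B=1024/335 C=2048/1277 D=2048/1991 E=1024/335 G=1] → run G
t=9: vr[A=1024/423 B=1024/335 C=2048/1277 D=2048/1991 E=1024/335] → run D
t=10: vr[A=1024/423 B=1024/335 C=2048/1277 D=3072/1991 E=1024/335] → run D
t=11: vr[A=1024/423 B=1024/335 C=2048/1277 D=4096/1991 E=1024/335] → run C
t=12: vr[A=1024/423 B=1024/335 C=3072/1277 D=4096/1991 E=1024/335] → run D
t=13: vr[A=1024/423 B=1024/335 C=3072/1277 D=5120/1991 E=1024/335] → run C
t=14: vr[A=1024/423 B=1024/335 C=4096/1277 D=5120/1991 E=1024/335] → run A
t=15: vr[A=2048/423 B=1024/335 C=4096/1277 D=5120/1991 E=1024/335] → run D
t=16: vr[A=2048/423 B=1024/335 C=4096/1277 D=6144/1991 E=1024/335] → run B
t=17: vr[A=2048/423 C=4096/1277 D=6144/1991 E=1024/335] → run E
t=18: vr[A=2048/423 C=4096/1277 D=6144/1991 E=2048/335] → run D
t=19: vr[A=2048/423 C=4096/1277 E=2048/335] → run C
t=20: vr[A=2048/423 E=2048/335] → run A
t=21: vr[E=2048/335] → run E
t=22: vr[E=3072/335] → run E
t=23: vr[E=4096/335] → run E
t=24: vr[E=1024/67] → run E
t=25: vr[E=6144/335] → run E
t=26: (idle)
t=27: (idle)
t=28: (idle)

vruntime(D, start of tick 8) = 2048/1991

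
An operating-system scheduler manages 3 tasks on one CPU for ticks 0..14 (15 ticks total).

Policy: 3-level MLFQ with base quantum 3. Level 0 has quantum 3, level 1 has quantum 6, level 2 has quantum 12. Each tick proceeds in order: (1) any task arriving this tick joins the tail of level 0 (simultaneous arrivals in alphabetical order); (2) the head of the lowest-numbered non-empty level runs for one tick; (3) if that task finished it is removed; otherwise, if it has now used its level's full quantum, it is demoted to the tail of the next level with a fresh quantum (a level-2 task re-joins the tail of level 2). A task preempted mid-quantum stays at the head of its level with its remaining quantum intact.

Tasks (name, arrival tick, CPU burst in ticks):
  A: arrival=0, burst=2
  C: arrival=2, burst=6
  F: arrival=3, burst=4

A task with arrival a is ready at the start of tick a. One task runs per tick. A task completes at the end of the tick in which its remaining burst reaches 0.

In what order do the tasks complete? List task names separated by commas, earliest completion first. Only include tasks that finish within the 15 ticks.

t=0: L0/L1/L2 = A/-/- → run A
t=1: L0/L1/L2 = A/-/- → run A
t=2: L0/L1/L2 = C/-/- → run C
t=3: L0/L1/L2 = CF/-/- → run C
t=4: L0/L1/L2 = CF/-/- → run C
t=5: L0/L1/L2 = F/C/- → run F
t=6: L0/L1/L2 = F/C/- → run F
t=7: L0/L1/L2 = F/C/- → run F
t=8: L0/L1/L2 = -/CF/- → run C
t=9: L0/L1/L2 = -/CF/- → run C
t=10: L0/L1/L2 = -/CF/- → run C
t=11: L0/L1/L2 = -/F/- → run F
t=12: (idle)
t=13: (idle)
t=14: (idle)

completion order = A, C, F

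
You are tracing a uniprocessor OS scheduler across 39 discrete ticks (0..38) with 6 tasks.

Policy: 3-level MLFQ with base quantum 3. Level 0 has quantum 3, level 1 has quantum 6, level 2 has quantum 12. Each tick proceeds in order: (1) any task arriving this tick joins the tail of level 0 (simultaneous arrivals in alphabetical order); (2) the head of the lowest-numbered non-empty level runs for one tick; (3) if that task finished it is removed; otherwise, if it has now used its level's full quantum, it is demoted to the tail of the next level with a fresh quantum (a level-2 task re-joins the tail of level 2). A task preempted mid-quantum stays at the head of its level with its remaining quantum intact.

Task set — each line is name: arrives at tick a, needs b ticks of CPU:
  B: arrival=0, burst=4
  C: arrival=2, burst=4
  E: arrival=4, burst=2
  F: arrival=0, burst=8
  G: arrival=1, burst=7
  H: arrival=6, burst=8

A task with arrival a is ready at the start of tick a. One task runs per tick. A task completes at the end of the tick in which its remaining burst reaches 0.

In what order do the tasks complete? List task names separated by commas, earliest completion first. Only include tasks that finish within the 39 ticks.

t=0: L0/L1/L2 = BF/-/- → run B
t=1: L0/L1/L2 = BFG/-/- → run B
t=2: L0/L1/L2 = BFGC/-/- → run B
t=3: L0/L1/L2 = FGC/B/- → run F
t=4: L0/L1/L2 = FGCE/B/- → run F
t=5: L0/L1/L2 = FGCE/B/- → run F
t=6: L0/L1/L2 = GCEH/BF/- → run G
t=7: L0/L1/L2 = GCEH/BF/- → run G
t=8: L0/L1/L2 = GCEH/BF/- → run G
t=9: L0/L1/L2 = CEH/BFG/- → run C
t=10: L0/L1/L2 = CEH/BFG/- → run C
t=11: L0/L1/L2 = CEH/BFG/- → run C
t=12: L0/L1/L2 = EH/BFGC/- → run E
t=13: L0/L1/L2 = EH/BFGC/- → run E
t=14: L0/L1/L2 = H/BFGC/- → run H
t=15: L0/L1/L2 = H/BFGC/- → run H
t=16: L0/L1/L2 = H/BFGC/- → run H
t=17: L0/L1/L2 = -/BFGCH/- → run B
t=18: L0/L1/L2 = -/FGCH/- → run F
t=19: L0/L1/L2 = -/FGCH/- → run F
t=20: L0/L1/L2 = -/FGCH/- → run F
t=21: L0/L1/L2 = -/FGCH/- → run F
t=22: L0/L1/L2 = -/FGCH/- → run F
t=23: L0/L1/L2 = -/GCH/- → run G
t=24: L0/L1/L2 = -/GCH/- → run G
t=25: L0/L1/L2 = -/GCH/- → run G
t=26: L0/L1/L2 = -/GCH/- → run G
t=27: L0/L1/L2 = -/CH/- → run C
t=28: L0/L1/L2 = -/H/- → run H
t=29: L0/L1/L2 = -/H/- → run H
t=30: L0/L1/L2 = -/H/- → run H
t=31: L0/L1/L2 = -/H/- → run H
t=32: L0/L1/L2 = -/H/- → run H
t=33: (idle)
t=34: (idle)
t=35: (idle)
t=36: (idle)
t=37: (idle)
t=38: (idle)

completion order = E, B, F, G, C, H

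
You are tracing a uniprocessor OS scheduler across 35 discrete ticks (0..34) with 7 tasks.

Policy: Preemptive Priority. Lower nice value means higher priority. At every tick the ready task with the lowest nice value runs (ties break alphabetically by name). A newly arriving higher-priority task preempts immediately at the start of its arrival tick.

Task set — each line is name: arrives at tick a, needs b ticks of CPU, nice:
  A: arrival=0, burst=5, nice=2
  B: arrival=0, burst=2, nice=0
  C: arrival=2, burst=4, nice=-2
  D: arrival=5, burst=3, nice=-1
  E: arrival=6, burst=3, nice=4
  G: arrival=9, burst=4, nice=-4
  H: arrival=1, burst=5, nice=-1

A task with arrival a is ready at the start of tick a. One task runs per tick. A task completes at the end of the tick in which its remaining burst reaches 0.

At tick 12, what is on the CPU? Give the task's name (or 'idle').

t=0: ready={A,B} → run B
t=1: ready={A,B,H} → run H
t=2: ready={A,B,C,H} → run C
t=3: ready={A,B,C,H} → run C
t=4: ready={A,B,C,H} → run C
t=5: ready={A,B,C,D,H} → run C
t=6: ready={A,B,D,E,H} → run D
t=7: ready={A,B,D,E,H} → run D
t=8: ready={A,B,D,E,H} → run D
t=9: ready={A,B,E,G,H} → run G
t=10: ready={A,B,E,G,H} → run G
t=11: ready={A,B,E,G,H} → run G
t=12: ready={A,B,E,G,H} → run G
t=13: ready={A,B,E,H} → run H
t=14: ready={A,B,E,H} → run H
t=15: ready={A,B,E,H} → run H
t=16: ready={A,B,E,H} → run H
t=17: ready={A,B,E} → run B
t=18: ready={A,E} → run A
t=19: ready={A,E} → run A
t=20: ready={A,E} → run A
t=21: ready={A,E} → run A
t=22: ready={A,E} → run A
t=23: ready={E} → run E
t=24: ready={E} → run E
t=25: ready={E} → run E
t=26: (idle)
t=27: (idle)
t=28: (idle)
t=29: (idle)
t=30: (idle)
t=31: (idle)
t=32: (idle)
t=33: (idle)
t=34: (idle)

running at tick 12 = G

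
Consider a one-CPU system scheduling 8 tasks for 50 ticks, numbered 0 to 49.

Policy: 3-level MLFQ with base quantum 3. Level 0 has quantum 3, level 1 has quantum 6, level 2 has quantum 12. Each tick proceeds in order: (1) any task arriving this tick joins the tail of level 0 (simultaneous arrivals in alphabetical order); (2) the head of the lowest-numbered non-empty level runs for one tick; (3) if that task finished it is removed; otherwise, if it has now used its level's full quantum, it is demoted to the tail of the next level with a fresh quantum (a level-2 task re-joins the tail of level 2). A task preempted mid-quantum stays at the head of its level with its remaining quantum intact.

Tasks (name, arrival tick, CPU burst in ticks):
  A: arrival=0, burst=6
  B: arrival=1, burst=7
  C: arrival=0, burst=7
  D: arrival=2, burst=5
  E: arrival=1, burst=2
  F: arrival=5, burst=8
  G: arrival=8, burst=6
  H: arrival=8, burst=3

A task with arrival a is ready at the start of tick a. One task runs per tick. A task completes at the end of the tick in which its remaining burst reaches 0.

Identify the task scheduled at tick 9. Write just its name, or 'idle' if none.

t=0: L0/L1/L2 = AC/-/- → run A
t=1: L0/L1/L2 = ACBE/-/- → run A
t=2: L0/L1/L2 = ACBED/-/- → run A
t=3: L0/L1/L2 = CBED/A/- → run C
t=4: L0/L1/L2 = CBED/A/- → run C
t=5: L0/L1/L2 = CBEDF/A/- → run C
t=6: L0/L1/L2 = BEDF/AC/- → run B
t=7: L0/L1/L2 = BEDF/AC/- → run B
t=8: L0/L1/L2 = BEDFGH/AC/- → run B
t=9: L0/L1/L2 = EDFGH/ACB/- → run E
t=10: L0/L1/L2 = EDFGH/ACB/- → run E
t=11: L0/L1/L2 = DFGH/ACB/- → run D
t=12: L0/L1/L2 = DFGH/ACB/- → run D
t=13: L0/L1/L2 = DFGH/ACB/- → run D
t=14: L0/L1/L2 = FGH/ACBD/- → run F
t=15: L0/L1/L2 = FGH/ACBD/- → run F
t=16: L0/L1/L2 = FGH/ACBD/- → run F
t=17: L0/L1/L2 = GH/ACBDF/- → run G
t=18: L0/L1/L2 = GH/ACBDF/- → run G
t=19: L0/L1/L2 = GH/ACBDF/- → run G
t=20: L0/L1/L2 = H/ACBDFG/- → run H
t=21: L0/L1/L2 = H/ACBDFG/- → run H
t=22: L0/L1/L2 = H/ACBDFG/- → run H
t=23: L0/L1/L2 = -/ACBDFG/- → run A
t=24: L0/L1/L2 = -/ACBDFG/- → run A
t=25: L0/L1/L2 = -/ACBDFG/- → run A
t=26: L0/L1/L2 = -/CBDFG/- → run C
t=27: L0/L1/L2 = -/CBDFG/- → run C
t=28: L0/L1/L2 = -/CBDFG/- → run C
t=29: L0/L1/L2 = -/CBDFG/- → run C
t=30: L0/L1/L2 = -/BDFG/- → run B
t=31: L0/L1/L2 = -/BDFG/- → run B
t=32: L0/L1/L2 = -/BDFG/- → run B
t=33: L0/L1/L2 = -/BDFG/- → run B
t=34: L0/L1/L2 = -/DFG/- → run D
t=35: L0/L1/L2 = -/DFG/- → run D
t=36: L0/L1/L2 = -/FG/- → run F
t=37: L0/L1/L2 = -/FG/- → run F
t=38: L0/L1/L2 = -/FG/- → run F
t=39: L0/L1/L2 = -/FG/- → run F
t=40: L0/L1/L2 = -/FG/- → run F
t=41: L0/L1/L2 = -/G/- → run G
t=42: L0/L1/L2 = -/G/- → run G
t=43: L0/L1/L2 = -/G/- → run G
t=44: (idle)
t=45: (idle)
t=46: (idle)
t=47: (idle)
t=48: (idle)
t=49: (idle)

running at tick 9 = E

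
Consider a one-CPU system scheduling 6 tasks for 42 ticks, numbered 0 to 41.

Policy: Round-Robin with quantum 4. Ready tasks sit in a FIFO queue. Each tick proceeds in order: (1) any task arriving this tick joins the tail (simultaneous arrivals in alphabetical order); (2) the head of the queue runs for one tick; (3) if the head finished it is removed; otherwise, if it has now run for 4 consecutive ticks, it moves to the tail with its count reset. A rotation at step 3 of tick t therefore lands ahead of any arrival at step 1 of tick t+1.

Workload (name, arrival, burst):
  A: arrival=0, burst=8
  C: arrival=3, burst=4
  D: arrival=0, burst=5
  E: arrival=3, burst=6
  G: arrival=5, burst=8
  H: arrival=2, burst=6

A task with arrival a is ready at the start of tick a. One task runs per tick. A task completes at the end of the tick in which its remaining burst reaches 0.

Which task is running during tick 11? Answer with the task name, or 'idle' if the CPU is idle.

t=0: queue=[A,D] q_used=0 → run A
t=1: queue=[A,D] q_used=1 → run A
t=2: queue=[A,D,H] q_used=2 → run A
t=3: queue=[A,D,H,C,E] q_used=3 → run A
t=4: queue=[D,H,C,E,A] q_used=0 → run D
t=5: queue=[D,H,C,E,A,G] q_used=1 → run D
t=6: queue=[D,H,C,E,A,G] q_used=2 → run D
t=7: queue=[D,H,C,E,A,G] q_used=3 → run D
t=8: queue=[H,C,E,A,G,D] q_used=0 → run H
t=9: queue=[H,C,E,A,G,D] q_used=1 → run H
t=10: queue=[H,C,E,A,G,D] q_used=2 → run H
t=11: queue=[H,C,E,A,G,D] q_used=3 → run H
t=12: queue=[C,E,A,G,D,H] q_used=0 → run C
t=13: queue=[C,E,A,G,D,H] q_used=1 → run C
t=14: queue=[C,E,A,G,D,H] q_used=2 → run C
t=15: queue=[C,E,A,G,D,H] q_used=3 → run C
t=16: queue=[E,A,G,D,H] q_used=0 → run E
t=17: queue=[E,A,G,D,H] q_used=1 → run E
t=18: queue=[E,A,G,D,H] q_used=2 → run E
t=19: queue=[E,A,G,D,H] q_used=3 → run E
t=20: queue=[A,G,D,H,E] q_used=0 → run A
t=21: queue=[A,G,D,H,E] q_used=1 → run A
t=22: queue=[A,G,D,H,E] q_used=2 → run A
t=23: queue=[A,G,D,H,E] q_used=3 → run A
t=24: queue=[G,D,H,E] q_used=0 → run G
t=25: queue=[G,D,H,E] q_used=1 → run G
t=26: queue=[G,D,H,E] q_used=2 → run G
t=27: queue=[G,D,H,E] q_used=3 → run G
t=28: queue=[D,H,E,G] q_used=0 → run D
t=29: queue=[H,E,G] q_used=0 → run H
t=30: queue=[H,E,G] q_used=1 → run H
t=31: queue=[E,G] q_used=0 → run E
t=32: queue=[E,G] q_used=1 → run E
t=33: queue=[G] q_used=0 → run G
t=34: queue=[G] q_used=1 → run G
t=35: queue=[G] q_used=2 → run G
t=36: queue=[G] q_used=3 → run G
t=37: (idle)
t=38: (idle)
t=39: (idle)
t=40: (idle)
t=41: (idle)

running at tick 11 = H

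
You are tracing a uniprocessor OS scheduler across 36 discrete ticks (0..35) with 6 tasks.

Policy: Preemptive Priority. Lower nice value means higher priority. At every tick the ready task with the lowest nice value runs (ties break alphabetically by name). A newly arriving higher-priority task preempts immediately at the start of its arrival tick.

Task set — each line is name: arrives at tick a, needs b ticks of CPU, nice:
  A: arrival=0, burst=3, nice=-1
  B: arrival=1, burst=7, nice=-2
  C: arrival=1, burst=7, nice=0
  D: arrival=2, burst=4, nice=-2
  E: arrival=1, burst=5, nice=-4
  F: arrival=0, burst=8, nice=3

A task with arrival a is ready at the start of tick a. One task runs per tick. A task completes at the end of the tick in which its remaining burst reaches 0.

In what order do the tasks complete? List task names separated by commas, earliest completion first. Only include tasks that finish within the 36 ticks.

completion order = E, B, D, A, C, F

t=0: ready={A,F} → run A
t=1: ready={A,B,C,E,F} → run E
t=2: ready={A,B,C,D,E,F} → run E
t=3: ready={A,B,C,D,E,F} → run E
t=4: ready={A,B,C,D,E,F} → run E
t=5: ready={A,B,C,D,E,F} → run E
t=6: ready={A,B,C,D,F} → run B
t=7: ready={A,B,C,D,F} → run B
t=8: ready={A,B,C,D,F} → run B
t=9: ready={A,B,C,D,F} → run B
t=10: ready={A,B,C,D,F} → run B
t=11: ready={A,B,C,D,F} → run B
t=12: ready={A,B,C,D,F} → run B
t=13: ready={A,C,D,F} → run D
t=14: ready={A,C,D,F} → run D
t=15: ready={A,C,D,F} → run D
t=16: ready={A,C,D,F} → run D
t=17: ready={A,C,F} → run A
t=18: ready={A,C,F} → run A
t=19: ready={C,F} → run C
t=20: ready={C,F} → run C
t=21: ready={C,F} → run C
t=22: ready={C,F} → run C
t=23: ready={C,F} → run C
t=24: ready={C,F} → run C
t=25: ready={C,F} → run C
t=26: ready={F} → run F
t=27: ready={F} → run F
t=28: ready={F} → run F
t=29: ready={F} → run F
t=30: ready={F} → run F
t=31: ready={F} → run F
t=32: ready={F} → run F
t=33: ready={F} → run F
t=34: (idle)
t=35: (idle)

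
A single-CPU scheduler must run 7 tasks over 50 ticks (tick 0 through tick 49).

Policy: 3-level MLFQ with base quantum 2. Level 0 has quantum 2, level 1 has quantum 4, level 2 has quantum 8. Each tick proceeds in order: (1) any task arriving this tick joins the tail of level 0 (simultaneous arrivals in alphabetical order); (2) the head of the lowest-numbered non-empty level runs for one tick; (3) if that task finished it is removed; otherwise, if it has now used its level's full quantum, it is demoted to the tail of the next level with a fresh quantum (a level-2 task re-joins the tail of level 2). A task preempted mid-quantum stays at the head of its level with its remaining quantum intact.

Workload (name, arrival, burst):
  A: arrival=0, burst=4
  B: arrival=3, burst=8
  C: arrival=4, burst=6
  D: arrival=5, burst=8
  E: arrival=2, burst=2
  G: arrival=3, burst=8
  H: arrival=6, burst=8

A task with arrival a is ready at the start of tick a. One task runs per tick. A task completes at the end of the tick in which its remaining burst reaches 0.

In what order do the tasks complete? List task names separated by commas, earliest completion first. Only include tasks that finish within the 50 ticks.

t=0: L0/L1/L2 = A/-/- → run A
t=1: L0/L1/L2 = A/-/- → run A
t=2: L0/L1/L2 = E/A/- → run E
t=3: L0/L1/L2 = EBG/A/- → run E
t=4: L0/L1/L2 = BGC/A/- → run B
t=5: L0/L1/L2 = BGCD/A/- → run B
t=6: L0/L1/L2 = GCDH/AB/- → run G
t=7: L0/L1/L2 = GCDH/AB/- → run G
t=8: L0/L1/L2 = CDH/ABG/- → run C
t=9: L0/L1/L2 = CDH/ABG/- → run C
t=10: L0/L1/L2 = DH/ABGC/- → run D
t=11: L0/L1/L2 = DH/ABGC/- → run D
t=12: L0/L1/L2 = H/ABGCD/- → run H
t=13: L0/L1/L2 = H/ABGCD/- → run H
t=14: L0/L1/L2 = -/ABGCDH/- → run A
t=15: L0/L1/L2 = -/ABGCDH/- → run A
t=16: L0/L1/L2 = -/BGCDH/- → run B
t=17: L0/L1/L2 = -/BGCDH/- → run B
t=18: L0/L1/L2 = -/BGCDH/- → run B
t=19: L0/L1/L2 = -/BGCDH/- → run B
t=20: L0/L1/L2 = -/GCDH/B → run G
t=21: L0/L1/L2 = -/GCDH/B → run G
t=22: L0/L1/L2 = -/GCDH/B → run G
t=23: L0/L1/L2 = -/GCDH/B → run G
t=24: L0/L1/L2 = -/CDH/BG → run C
t=25: L0/L1/L2 = -/CDH/BG → run C
t=26: L0/L1/L2 = -/CDH/BG → run C
t=27: L0/L1/L2 = -/CDH/BG → run C
t=28: L0/L1/L2 = -/DH/BG → run D
t=29: L0/L1/L2 = -/DH/BG → run D
t=30: L0/L1/L2 = -/DH/BG → run D
t=31: L0/L1/L2 = -/DH/BG → run D
t=32: L0/L1/L2 = -/H/BGD → run H
t=33: L0/L1/L2 = -/H/BGD → run H
t=34: L0/L1/L2 = -/H/BGD → run H
t=35: L0/L1/L2 = -/H/BGD → run H
t=36: L0/L1/L2 = -/-/BGDH → run B
t=37: L0/L1/L2 = -/-/BGDH → run B
t=38: L0/L1/L2 = -/-/GDH → run G
t=39: L0/L1/L2 = -/-/GDH → run G
t=40: L0/L1/L2 = -/-/DH → run D
t=41: L0/L1/L2 = -/-/DH → run D
t=42: L0/L1/L2 = -/-/H → run H
t=43: L0/L1/L2 = -/-/H → run H
t=44: (idle)
t=45: (idle)
t=46: (idle)
t=47: (idle)
t=48: (idle)
t=49: (idle)

completion order = E, A, C, B, G, D, H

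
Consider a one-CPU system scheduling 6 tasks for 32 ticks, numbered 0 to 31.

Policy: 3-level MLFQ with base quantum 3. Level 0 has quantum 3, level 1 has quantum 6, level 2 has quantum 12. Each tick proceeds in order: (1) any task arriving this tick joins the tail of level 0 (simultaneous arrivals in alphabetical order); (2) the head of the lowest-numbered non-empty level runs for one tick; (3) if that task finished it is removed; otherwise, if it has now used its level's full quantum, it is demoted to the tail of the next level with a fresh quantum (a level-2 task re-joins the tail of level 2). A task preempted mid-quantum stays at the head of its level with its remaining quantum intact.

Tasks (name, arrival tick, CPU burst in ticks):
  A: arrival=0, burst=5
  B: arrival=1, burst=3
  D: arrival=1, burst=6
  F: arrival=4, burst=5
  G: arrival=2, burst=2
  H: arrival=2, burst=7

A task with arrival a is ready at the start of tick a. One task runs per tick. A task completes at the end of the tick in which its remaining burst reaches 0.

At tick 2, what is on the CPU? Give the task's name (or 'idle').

t=0: L0/L1/L2 = A/-/- → run A
t=1: L0/L1/L2 = ABD/-/- → run A
t=2: L0/L1/L2 = ABDGH/-/- → run A
t=3: L0/L1/L2 = BDGH/A/- → run B
t=4: L0/L1/L2 = BDGHF/A/- → run B
t=5: L0/L1/L2 = BDGHF/A/- → run B
t=6: L0/L1/L2 = DGHF/A/- → run D
t=7: L0/L1/L2 = DGHF/A/- → run D
t=8: L0/L1/L2 = DGHF/A/- → run D
t=9: L0/L1/L2 = GHF/AD/- → run G
t=10: L0/L1/L2 = GHF/AD/- → run G
t=11: L0/L1/L2 = HF/AD/- → run H
t=12: L0/L1/L2 = HF/AD/- → run H
t=13: L0/L1/L2 = HF/AD/- → run H
t=14: L0/L1/L2 = F/ADH/- → run F
t=15: L0/L1/L2 = F/ADH/- → run F
t=16: L0/L1/L2 = F/ADH/- → run F
t=17: L0/L1/L2 = -/ADHF/- → run A
t=18: L0/L1/L2 = -/ADHF/- → run A
t=19: L0/L1/L2 = -/DHF/- → run D
t=20: L0/L1/L2 = -/DHF/- → run D
t=21: L0/L1/L2 = -/DHF/- → run D
t=22: L0/L1/L2 = -/HF/- → run H
t=23: L0/L1/L2 = -/HF/- → run H
t=24: L0/L1/L2 = -/HF/- → run H
t=25: L0/L1/L2 = -/HF/- → run H
t=26: L0/L1/L2 = -/F/- → run F
t=27: L0/L1/L2 = -/F/- → run F
t=28: (idle)
t=29: (idle)
t=30: (idle)
t=31: (idle)

running at tick 2 = A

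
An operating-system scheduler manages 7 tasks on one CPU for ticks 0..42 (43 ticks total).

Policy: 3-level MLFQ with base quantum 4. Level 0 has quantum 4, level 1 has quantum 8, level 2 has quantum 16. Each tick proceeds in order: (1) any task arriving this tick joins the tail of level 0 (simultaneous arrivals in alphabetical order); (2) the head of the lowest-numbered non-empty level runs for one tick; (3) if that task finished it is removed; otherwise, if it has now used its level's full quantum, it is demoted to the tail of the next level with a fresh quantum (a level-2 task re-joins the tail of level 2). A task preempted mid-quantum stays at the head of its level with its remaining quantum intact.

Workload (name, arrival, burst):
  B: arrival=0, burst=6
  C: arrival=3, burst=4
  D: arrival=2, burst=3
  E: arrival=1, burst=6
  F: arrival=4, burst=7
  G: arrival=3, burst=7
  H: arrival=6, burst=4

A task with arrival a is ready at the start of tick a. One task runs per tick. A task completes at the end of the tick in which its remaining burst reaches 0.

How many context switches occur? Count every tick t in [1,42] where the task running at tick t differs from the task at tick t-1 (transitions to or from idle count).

t=0: L0/L1/L2 = B/-/- → run B
t=1: L0/L1/L2 = BE/-/- → run B
t=2: L0/L1/L2 = BED/-/- → run B
t=3: L0/L1/L2 = BEDCG/-/- → run B
t=4: L0/L1/L2 = EDCGF/B/- → run E
t=5: L0/L1/L2 = EDCGF/B/- → run E
t=6: L0/L1/L2 = EDCGFH/B/- → run E
t=7: L0/L1/L2 = EDCGFH/B/- → run E
t=8: L0/L1/L2 = DCGFH/BE/- → run D
t=9: L0/L1/L2 = DCGFH/BE/- → run D
t=10: L0/L1/L2 = DCGFH/BE/- → run D
t=11: L0/L1/L2 = CGFH/BE/- → run C
t=12: L0/L1/L2 = CGFH/BE/- → run C
t=13: L0/L1/L2 = CGFH/BE/- → run C
t=14: L0/L1/L2 = CGFH/BE/- → run C
t=15: L0/L1/L2 = GFH/BE/- → run G
t=16: L0/L1/L2 = GFH/BE/- → run G
t=17: L0/L1/L2 = GFH/BE/- → run G
t=18: L0/L1/L2 = GFH/BE/- → run G
t=19: L0/L1/L2 = FH/BEG/- → run F
t=20: L0/L1/L2 = FH/BEG/- → run F
t=21: L0/L1/L2 = FH/BEG/- → run F
t=22: L0/L1/L2 = FH/BEG/- → run F
t=23: L0/L1/L2 = H/BEGF/- → run H
t=24: L0/L1/L2 = H/BEGF/- → run H
t=25: L0/L1/L2 = H/BEGF/- → run H
t=26: L0/L1/L2 = H/BEGF/- → run H
t=27: L0/L1/L2 = -/BEGF/- → run B
t=28: L0/L1/L2 = -/BEGF/- → run B
t=29: L0/L1/L2 = -/EGF/- → run E
t=30: L0/L1/L2 = -/EGF/- → run E
t=31: L0/L1/L2 = -/GF/- → run G
t=32: L0/L1/L2 = -/GF/- → run G
t=33: L0/L1/L2 = -/GF/- → run G
t=34: L0/L1/L2 = -/F/- → run F
t=35: L0/L1/L2 = -/F/- → run F
t=36: L0/L1/L2 = -/F/- → run F
t=37: (idle)
t=38: (idle)
t=39: (idle)
t=40: (idle)
t=41: (idle)
t=42: (idle)

context switches = 11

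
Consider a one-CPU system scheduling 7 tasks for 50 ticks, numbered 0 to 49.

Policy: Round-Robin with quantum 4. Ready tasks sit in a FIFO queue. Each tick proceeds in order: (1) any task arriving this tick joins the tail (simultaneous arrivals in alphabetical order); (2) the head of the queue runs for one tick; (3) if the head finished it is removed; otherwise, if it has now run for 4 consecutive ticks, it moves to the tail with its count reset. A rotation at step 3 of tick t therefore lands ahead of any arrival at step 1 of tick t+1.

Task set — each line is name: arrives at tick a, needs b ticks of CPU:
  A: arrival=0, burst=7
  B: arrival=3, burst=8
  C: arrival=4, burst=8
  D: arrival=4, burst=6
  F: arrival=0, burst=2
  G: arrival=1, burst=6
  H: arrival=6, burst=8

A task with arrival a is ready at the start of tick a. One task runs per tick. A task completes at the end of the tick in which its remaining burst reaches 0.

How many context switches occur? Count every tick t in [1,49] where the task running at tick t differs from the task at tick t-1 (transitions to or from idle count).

context switches = 13

t=0: queue=[A,F] q_used=0 → run A
t=1: queue=[A,F,G] q_used=1 → run A
t=2: queue=[A,F,G] q_used=2 → run A
t=3: queue=[A,F,G,B] q_used=3 → run A
t=4: queue=[F,G,B,A,C,D] q_used=0 → run F
t=5: queue=[F,G,B,A,C,D] q_used=1 → run F
t=6: queue=[G,B,A,C,D,H] q_used=0 → run G
t=7: queue=[G,B,A,C,D,H] q_used=1 → run G
t=8: queue=[G,B,A,C,D,H] q_used=2 → run G
t=9: queue=[G,B,A,C,D,H] q_used=3 → run G
t=10: queue=[B,A,C,D,H,G] q_used=0 → run B
t=11: queue=[B,A,C,D,H,G] q_used=1 → run B
t=12: queue=[B,A,C,D,H,G] q_used=2 → run B
t=13: queue=[B,A,C,D,H,G] q_used=3 → run B
t=14: queue=[A,C,D,H,G,B] q_used=0 → run A
t=15: queue=[A,C,D,H,G,B] q_used=1 → run A
t=16: queue=[A,C,D,H,G,B] q_used=2 → run A
t=17: queue=[C,D,H,G,B] q_used=0 → run C
t=18: queue=[C,D,H,G,B] q_used=1 → run C
t=19: queue=[C,D,H,G,B] q_used=2 → run C
t=20: queue=[C,D,H,G,B] q_used=3 → run C
t=21: queue=[D,H,G,B,C] q_used=0 → run D
t=22: queue=[D,H,G,B,C] q_used=1 → run D
t=23: queue=[D,H,G,B,C] q_used=2 → run D
t=24: queue=[D,H,G,B,C] q_used=3 → run D
t=25: queue=[H,G,B,C,D] q_used=0 → run H
t=26: queue=[H,G,B,C,D] q_used=1 → run H
t=27: queue=[H,G,B,C,D] q_used=2 → run H
t=28: queue=[H,G,B,C,D] q_used=3 → run H
t=29: queue=[G,B,C,D,H] q_used=0 → run G
t=30: queue=[G,B,C,D,H] q_used=1 → run G
t=31: queue=[B,C,D,H] q_used=0 → run B
t=32: queue=[B,C,D,H] q_used=1 → run B
t=33: queue=[B,C,D,H] q_used=2 → run B
t=34: queue=[B,C,D,H] q_used=3 → run B
t=35: queue=[C,D,H] q_used=0 → run C
t=36: queue=[C,D,H] q_used=1 → run C
t=37: queue=[C,D,H] q_used=2 → run C
t=38: queue=[C,D,H] q_used=3 → run C
t=39: queue=[D,H] q_used=0 → run D
t=40: queue=[D,H] q_used=1 → run D
t=41: queue=[H] q_used=0 → run H
t=42: queue=[H] q_used=1 → run H
t=43: queue=[H] q_used=2 → run H
t=44: queue=[H] q_used=3 → run H
t=45: (idle)
t=46: (idle)
t=47: (idle)
t=48: (idle)
t=49: (idle)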